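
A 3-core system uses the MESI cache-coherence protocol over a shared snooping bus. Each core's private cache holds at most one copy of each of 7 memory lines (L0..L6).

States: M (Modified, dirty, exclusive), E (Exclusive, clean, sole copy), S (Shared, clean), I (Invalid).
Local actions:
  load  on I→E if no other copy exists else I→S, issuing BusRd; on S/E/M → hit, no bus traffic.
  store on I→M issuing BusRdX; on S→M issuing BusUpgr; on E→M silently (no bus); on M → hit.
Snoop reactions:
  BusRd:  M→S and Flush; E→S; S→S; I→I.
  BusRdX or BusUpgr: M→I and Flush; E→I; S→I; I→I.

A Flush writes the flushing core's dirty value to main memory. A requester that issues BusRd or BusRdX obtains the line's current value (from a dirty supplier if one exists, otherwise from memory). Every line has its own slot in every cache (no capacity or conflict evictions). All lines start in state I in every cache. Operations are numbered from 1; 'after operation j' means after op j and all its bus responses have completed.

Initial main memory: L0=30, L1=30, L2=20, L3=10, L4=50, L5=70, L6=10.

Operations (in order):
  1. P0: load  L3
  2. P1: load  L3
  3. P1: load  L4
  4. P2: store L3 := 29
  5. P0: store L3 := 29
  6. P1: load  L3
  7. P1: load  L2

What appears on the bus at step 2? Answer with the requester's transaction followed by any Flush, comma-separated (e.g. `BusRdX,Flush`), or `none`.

bus = BusRd

step 1: P0: load  L3  ⟶  EII  (L3)  txn=BusRd  M[L3]=10
step 2: P1: load  L3  ⟶  SSI  (L3)  txn=BusRd  M[L3]=10
step 3: P1: load  L4  ⟶  IEI  (L4)  txn=BusRd  M[L4]=50
step 4: P2: store L3 := 29  ⟶  IIM  (L3)  txn=BusRdX  M[L3]=10
step 5: P0: store L3 := 29  ⟶  MII  (L3)  txn=BusRdX+Flush  M[L3]=29
step 6: P1: load  L3  ⟶  SSI  (L3)  txn=BusRd+Flush  M[L3]=29
step 7: P1: load  L2  ⟶  IEI  (L2)  txn=BusRd  M[L2]=20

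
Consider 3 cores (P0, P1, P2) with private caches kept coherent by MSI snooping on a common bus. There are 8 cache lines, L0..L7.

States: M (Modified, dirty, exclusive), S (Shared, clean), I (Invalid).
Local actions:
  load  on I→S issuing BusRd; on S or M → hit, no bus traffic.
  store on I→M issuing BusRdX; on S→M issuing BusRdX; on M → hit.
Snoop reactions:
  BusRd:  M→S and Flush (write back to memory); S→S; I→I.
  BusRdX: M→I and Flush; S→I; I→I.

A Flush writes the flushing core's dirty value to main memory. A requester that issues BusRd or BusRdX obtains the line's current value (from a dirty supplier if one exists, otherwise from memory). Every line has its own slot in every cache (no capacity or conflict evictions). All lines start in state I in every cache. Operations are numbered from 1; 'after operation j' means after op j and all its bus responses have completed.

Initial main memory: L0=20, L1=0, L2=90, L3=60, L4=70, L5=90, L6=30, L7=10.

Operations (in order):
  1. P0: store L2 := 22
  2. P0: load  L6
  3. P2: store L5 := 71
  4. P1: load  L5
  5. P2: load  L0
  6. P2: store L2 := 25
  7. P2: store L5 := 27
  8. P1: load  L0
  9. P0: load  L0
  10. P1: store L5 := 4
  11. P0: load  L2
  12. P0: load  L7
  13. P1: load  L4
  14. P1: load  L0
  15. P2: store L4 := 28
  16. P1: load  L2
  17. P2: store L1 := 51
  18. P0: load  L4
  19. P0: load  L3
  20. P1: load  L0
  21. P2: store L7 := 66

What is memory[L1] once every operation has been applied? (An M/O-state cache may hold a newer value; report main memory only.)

memory[L1] = 0

step 1: P0: store L2 := 22  ⟶  MII  (L2)  txn=BusRdX  M[L2]=90
step 2: P0: load  L6  ⟶  SII  (L6)  txn=BusRd  M[L6]=30
step 3: P2: store L5 := 71  ⟶  IIM  (L5)  txn=BusRdX  M[L5]=90
step 4: P1: load  L5  ⟶  ISS  (L5)  txn=BusRd+Flush  M[L5]=71
step 5: P2: load  L0  ⟶  IIS  (L0)  txn=BusRd  M[L0]=20
step 6: P2: store L2 := 25  ⟶  IIM  (L2)  txn=BusRdX+Flush  M[L2]=22
step 7: P2: store L5 := 27  ⟶  IIM  (L5)  txn=BusRdX  M[L5]=71
step 8: P1: load  L0  ⟶  ISS  (L0)  txn=BusRd  M[L0]=20
step 9: P0: load  L0  ⟶  SSS  (L0)  txn=BusRd  M[L0]=20
step 10: P1: store L5 := 4  ⟶  IMI  (L5)  txn=BusRdX+Flush  M[L5]=27
step 11: P0: load  L2  ⟶  SIS  (L2)  txn=BusRd+Flush  M[L2]=25
step 12: P0: load  L7  ⟶  SII  (L7)  txn=BusRd  M[L7]=10
step 13: P1: load  L4  ⟶  ISI  (L4)  txn=BusRd  M[L4]=70
step 14: P1: load  L0  ⟶  SSS  (L0)  txn=∅  M[L0]=20
step 15: P2: store L4 := 28  ⟶  IIM  (L4)  txn=BusRdX  M[L4]=70
step 16: P1: load  L2  ⟶  SSS  (L2)  txn=BusRd  M[L2]=25
step 17: P2: store L1 := 51  ⟶  IIM  (L1)  txn=BusRdX  M[L1]=0
step 18: P0: load  L4  ⟶  SIS  (L4)  txn=BusRd+Flush  M[L4]=28
step 19: P0: load  L3  ⟶  SII  (L3)  txn=BusRd  M[L3]=60
step 20: P1: load  L0  ⟶  SSS  (L0)  txn=∅  M[L0]=20
step 21: P2: store L7 := 66  ⟶  IIM  (L7)  txn=BusRdX  M[L7]=10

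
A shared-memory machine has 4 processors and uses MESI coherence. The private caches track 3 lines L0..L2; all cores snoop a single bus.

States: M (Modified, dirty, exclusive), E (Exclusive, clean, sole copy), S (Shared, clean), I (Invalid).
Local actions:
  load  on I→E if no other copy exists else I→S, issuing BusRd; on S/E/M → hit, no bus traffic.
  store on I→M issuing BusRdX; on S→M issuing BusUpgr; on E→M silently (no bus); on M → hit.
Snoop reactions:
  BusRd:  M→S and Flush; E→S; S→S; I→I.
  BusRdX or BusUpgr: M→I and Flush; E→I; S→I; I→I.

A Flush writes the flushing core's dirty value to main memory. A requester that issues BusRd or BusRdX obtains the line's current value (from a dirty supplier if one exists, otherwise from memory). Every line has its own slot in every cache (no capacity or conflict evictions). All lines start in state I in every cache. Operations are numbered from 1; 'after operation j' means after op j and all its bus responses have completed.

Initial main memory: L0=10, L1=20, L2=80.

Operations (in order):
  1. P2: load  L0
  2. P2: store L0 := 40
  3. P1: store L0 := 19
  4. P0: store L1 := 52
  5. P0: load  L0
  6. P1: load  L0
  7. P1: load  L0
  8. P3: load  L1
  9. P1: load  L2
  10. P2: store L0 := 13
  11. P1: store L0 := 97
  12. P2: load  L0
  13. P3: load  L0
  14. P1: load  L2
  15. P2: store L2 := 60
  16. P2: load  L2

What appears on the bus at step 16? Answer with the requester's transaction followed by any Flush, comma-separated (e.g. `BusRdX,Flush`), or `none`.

  op1 P2: load  L0 → I/I/E/I on L0; bus BusRd; mem=10
  op2 P2: store L0 := 40 → I/I/M/I on L0; bus (none); mem=10
  op3 P1: store L0 := 19 → I/M/I/I on L0; bus BusRdX Flush; mem=40
  op4 P0: store L1 := 52 → M/I/I/I on L1; bus BusRdX; mem=20
  op5 P0: load  L0 → S/S/I/I on L0; bus BusRd Flush; mem=19
  op6 P1: load  L0 → S/S/I/I on L0; bus (none); mem=19
  op7 P1: load  L0 → S/S/I/I on L0; bus (none); mem=19
  op8 P3: load  L1 → S/I/I/S on L1; bus BusRd Flush; mem=52
  op9 P1: load  L2 → I/E/I/I on L2; bus BusRd; mem=80
  op10 P2: store L0 := 13 → I/I/M/I on L0; bus BusRdX; mem=19
  op11 P1: store L0 := 97 → I/M/I/I on L0; bus BusRdX Flush; mem=13
  op12 P2: load  L0 → I/S/S/I on L0; bus BusRd Flush; mem=97
  op13 P3: load  L0 → I/S/S/S on L0; bus BusRd; mem=97
  op14 P1: load  L2 → I/E/I/I on L2; bus (none); mem=80
  op15 P2: store L2 := 60 → I/I/M/I on L2; bus BusRdX; mem=80
  op16 P2: load  L2 → I/I/M/I on L2; bus (none); mem=80

bus = none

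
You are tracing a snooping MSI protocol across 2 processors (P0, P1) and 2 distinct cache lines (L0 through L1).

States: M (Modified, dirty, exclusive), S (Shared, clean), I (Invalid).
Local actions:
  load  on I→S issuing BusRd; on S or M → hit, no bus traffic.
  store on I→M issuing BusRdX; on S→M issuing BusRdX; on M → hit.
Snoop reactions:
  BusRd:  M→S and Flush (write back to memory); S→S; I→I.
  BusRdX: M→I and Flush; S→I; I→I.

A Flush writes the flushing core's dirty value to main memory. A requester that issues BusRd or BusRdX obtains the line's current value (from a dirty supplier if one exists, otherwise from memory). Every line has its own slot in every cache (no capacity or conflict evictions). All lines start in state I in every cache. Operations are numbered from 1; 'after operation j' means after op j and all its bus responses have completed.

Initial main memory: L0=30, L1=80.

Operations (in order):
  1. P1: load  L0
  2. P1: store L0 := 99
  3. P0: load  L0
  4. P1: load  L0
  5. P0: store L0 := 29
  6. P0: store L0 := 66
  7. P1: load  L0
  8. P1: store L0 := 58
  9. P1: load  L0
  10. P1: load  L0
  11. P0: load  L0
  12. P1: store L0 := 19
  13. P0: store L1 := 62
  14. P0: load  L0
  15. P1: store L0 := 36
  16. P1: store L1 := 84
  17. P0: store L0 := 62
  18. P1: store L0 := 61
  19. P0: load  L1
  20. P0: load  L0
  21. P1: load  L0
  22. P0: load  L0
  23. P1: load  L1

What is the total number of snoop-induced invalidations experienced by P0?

  op1 P1: load  L0 → I/S on L0; bus BusRd; mem=30
  op2 P1: store L0 := 99 → I/M on L0; bus BusRdX; mem=30
  op3 P0: load  L0 → S/S on L0; bus BusRd Flush; mem=99
  op4 P1: load  L0 → S/S on L0; bus (none); mem=99
  op5 P0: store L0 := 29 → M/I on L0; bus BusRdX; mem=99
  op6 P0: store L0 := 66 → M/I on L0; bus (none); mem=99
  op7 P1: load  L0 → S/S on L0; bus BusRd Flush; mem=66
  op8 P1: store L0 := 58 → I/M on L0; bus BusRdX; mem=66
  op9 P1: load  L0 → I/M on L0; bus (none); mem=66
  op10 P1: load  L0 → I/M on L0; bus (none); mem=66
  op11 P0: load  L0 → S/S on L0; bus BusRd Flush; mem=58
  op12 P1: store L0 := 19 → I/M on L0; bus BusRdX; mem=58
  op13 P0: store L1 := 62 → M/I on L1; bus BusRdX; mem=80
  op14 P0: load  L0 → S/S on L0; bus BusRd Flush; mem=19
  op15 P1: store L0 := 36 → I/M on L0; bus BusRdX; mem=19
  op16 P1: store L1 := 84 → I/M on L1; bus BusRdX Flush; mem=62
  op17 P0: store L0 := 62 → M/I on L0; bus BusRdX Flush; mem=36
  op18 P1: store L0 := 61 → I/M on L0; bus BusRdX Flush; mem=62
  op19 P0: load  L1 → S/S on L1; bus BusRd Flush; mem=84
  op20 P0: load  L0 → S/S on L0; bus BusRd Flush; mem=61
  op21 P1: load  L0 → S/S on L0; bus (none); mem=61
  op22 P0: load  L0 → S/S on L0; bus (none); mem=61
  op23 P1: load  L1 → S/S on L1; bus (none); mem=84

invalidations = 5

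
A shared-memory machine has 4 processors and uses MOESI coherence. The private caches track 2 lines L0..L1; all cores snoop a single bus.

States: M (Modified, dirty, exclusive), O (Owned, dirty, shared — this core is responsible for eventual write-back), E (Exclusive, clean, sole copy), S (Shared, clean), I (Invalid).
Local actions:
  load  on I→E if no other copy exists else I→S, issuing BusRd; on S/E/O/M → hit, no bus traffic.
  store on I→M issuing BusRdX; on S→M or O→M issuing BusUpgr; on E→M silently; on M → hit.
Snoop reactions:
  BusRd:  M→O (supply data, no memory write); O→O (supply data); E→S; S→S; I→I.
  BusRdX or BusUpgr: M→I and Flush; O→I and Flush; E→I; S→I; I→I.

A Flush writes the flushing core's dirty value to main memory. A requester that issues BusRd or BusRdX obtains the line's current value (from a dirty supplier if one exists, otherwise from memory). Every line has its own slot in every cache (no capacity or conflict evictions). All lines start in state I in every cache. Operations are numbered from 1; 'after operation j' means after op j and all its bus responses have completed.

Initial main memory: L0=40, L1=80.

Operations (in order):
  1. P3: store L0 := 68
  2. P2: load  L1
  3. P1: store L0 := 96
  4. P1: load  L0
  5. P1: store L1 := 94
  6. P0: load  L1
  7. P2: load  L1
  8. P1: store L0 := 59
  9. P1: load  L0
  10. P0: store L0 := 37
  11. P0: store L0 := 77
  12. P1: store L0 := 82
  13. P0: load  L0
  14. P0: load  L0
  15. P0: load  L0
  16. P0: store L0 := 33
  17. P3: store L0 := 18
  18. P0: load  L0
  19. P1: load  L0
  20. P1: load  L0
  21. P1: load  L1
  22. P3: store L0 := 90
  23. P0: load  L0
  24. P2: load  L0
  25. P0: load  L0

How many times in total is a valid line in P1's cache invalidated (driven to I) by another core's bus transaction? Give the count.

invalidations = 3

  op1 P3: store L0 := 68 → I/I/I/M on L0; bus BusRdX; mem=40
  op2 P2: load  L1 → I/I/E/I on L1; bus BusRd; mem=80
  op3 P1: store L0 := 96 → I/M/I/I on L0; bus BusRdX Flush; mem=68
  op4 P1: load  L0 → I/M/I/I on L0; bus (none); mem=68
  op5 P1: store L1 := 94 → I/M/I/I on L1; bus BusRdX; mem=80
  op6 P0: load  L1 → S/O/I/I on L1; bus BusRd; mem=80
  op7 P2: load  L1 → S/O/S/I on L1; bus BusRd; mem=80
  op8 P1: store L0 := 59 → I/M/I/I on L0; bus (none); mem=68
  op9 P1: load  L0 → I/M/I/I on L0; bus (none); mem=68
  op10 P0: store L0 := 37 → M/I/I/I on L0; bus BusRdX Flush; mem=59
  op11 P0: store L0 := 77 → M/I/I/I on L0; bus (none); mem=59
  op12 P1: store L0 := 82 → I/M/I/I on L0; bus BusRdX Flush; mem=77
  op13 P0: load  L0 → S/O/I/I on L0; bus BusRd; mem=77
  op14 P0: load  L0 → S/O/I/I on L0; bus (none); mem=77
  op15 P0: load  L0 → S/O/I/I on L0; bus (none); mem=77
  op16 P0: store L0 := 33 → M/I/I/I on L0; bus BusUpgr Flush; mem=82
  op17 P3: store L0 := 18 → I/I/I/M on L0; bus BusRdX Flush; mem=33
  op18 P0: load  L0 → S/I/I/O on L0; bus BusRd; mem=33
  op19 P1: load  L0 → S/S/I/O on L0; bus BusRd; mem=33
  op20 P1: load  L0 → S/S/I/O on L0; bus (none); mem=33
  op21 P1: load  L1 → S/O/S/I on L1; bus (none); mem=80
  op22 P3: store L0 := 90 → I/I/I/M on L0; bus BusUpgr; mem=33
  op23 P0: load  L0 → S/I/I/O on L0; bus BusRd; mem=33
  op24 P2: load  L0 → S/I/S/O on L0; bus BusRd; mem=33
  op25 P0: load  L0 → S/I/S/O on L0; bus (none); mem=33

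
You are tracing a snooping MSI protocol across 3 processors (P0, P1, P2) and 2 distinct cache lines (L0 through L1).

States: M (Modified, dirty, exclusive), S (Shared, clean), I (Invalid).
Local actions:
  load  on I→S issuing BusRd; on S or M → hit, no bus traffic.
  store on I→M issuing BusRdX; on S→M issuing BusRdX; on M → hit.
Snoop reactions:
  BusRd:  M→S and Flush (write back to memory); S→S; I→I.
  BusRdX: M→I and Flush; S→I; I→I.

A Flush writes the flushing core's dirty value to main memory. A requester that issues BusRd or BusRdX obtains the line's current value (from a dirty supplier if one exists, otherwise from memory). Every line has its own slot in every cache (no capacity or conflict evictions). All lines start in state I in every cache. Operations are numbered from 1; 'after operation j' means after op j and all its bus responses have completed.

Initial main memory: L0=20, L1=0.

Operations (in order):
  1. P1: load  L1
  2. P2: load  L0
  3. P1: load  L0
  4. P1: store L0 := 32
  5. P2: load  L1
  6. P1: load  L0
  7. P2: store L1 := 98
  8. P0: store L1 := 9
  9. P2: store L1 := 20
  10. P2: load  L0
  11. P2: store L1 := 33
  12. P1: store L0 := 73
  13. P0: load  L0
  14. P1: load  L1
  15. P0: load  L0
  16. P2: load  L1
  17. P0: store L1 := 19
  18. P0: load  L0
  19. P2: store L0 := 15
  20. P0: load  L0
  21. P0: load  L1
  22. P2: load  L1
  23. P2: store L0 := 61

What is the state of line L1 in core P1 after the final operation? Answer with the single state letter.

state = I

  op1 P1: load  L1 → I/S/I on L1; bus BusRd; mem=0
  op2 P2: load  L0 → I/I/S on L0; bus BusRd; mem=20
  op3 P1: load  L0 → I/S/S on L0; bus BusRd; mem=20
  op4 P1: store L0 := 32 → I/M/I on L0; bus BusRdX; mem=20
  op5 P2: load  L1 → I/S/S on L1; bus BusRd; mem=0
  op6 P1: load  L0 → I/M/I on L0; bus (none); mem=20
  op7 P2: store L1 := 98 → I/I/M on L1; bus BusRdX; mem=0
  op8 P0: store L1 := 9 → M/I/I on L1; bus BusRdX Flush; mem=98
  op9 P2: store L1 := 20 → I/I/M on L1; bus BusRdX Flush; mem=9
  op10 P2: load  L0 → I/S/S on L0; bus BusRd Flush; mem=32
  op11 P2: store L1 := 33 → I/I/M on L1; bus (none); mem=9
  op12 P1: store L0 := 73 → I/M/I on L0; bus BusRdX; mem=32
  op13 P0: load  L0 → S/S/I on L0; bus BusRd Flush; mem=73
  op14 P1: load  L1 → I/S/S on L1; bus BusRd Flush; mem=33
  op15 P0: load  L0 → S/S/I on L0; bus (none); mem=73
  op16 P2: load  L1 → I/S/S on L1; bus (none); mem=33
  op17 P0: store L1 := 19 → M/I/I on L1; bus BusRdX; mem=33
  op18 P0: load  L0 → S/S/I on L0; bus (none); mem=73
  op19 P2: store L0 := 15 → I/I/M on L0; bus BusRdX; mem=73
  op20 P0: load  L0 → S/I/S on L0; bus BusRd Flush; mem=15
  op21 P0: load  L1 → M/I/I on L1; bus (none); mem=33
  op22 P2: load  L1 → S/I/S on L1; bus BusRd Flush; mem=19
  op23 P2: store L0 := 61 → I/I/M on L0; bus BusRdX; mem=15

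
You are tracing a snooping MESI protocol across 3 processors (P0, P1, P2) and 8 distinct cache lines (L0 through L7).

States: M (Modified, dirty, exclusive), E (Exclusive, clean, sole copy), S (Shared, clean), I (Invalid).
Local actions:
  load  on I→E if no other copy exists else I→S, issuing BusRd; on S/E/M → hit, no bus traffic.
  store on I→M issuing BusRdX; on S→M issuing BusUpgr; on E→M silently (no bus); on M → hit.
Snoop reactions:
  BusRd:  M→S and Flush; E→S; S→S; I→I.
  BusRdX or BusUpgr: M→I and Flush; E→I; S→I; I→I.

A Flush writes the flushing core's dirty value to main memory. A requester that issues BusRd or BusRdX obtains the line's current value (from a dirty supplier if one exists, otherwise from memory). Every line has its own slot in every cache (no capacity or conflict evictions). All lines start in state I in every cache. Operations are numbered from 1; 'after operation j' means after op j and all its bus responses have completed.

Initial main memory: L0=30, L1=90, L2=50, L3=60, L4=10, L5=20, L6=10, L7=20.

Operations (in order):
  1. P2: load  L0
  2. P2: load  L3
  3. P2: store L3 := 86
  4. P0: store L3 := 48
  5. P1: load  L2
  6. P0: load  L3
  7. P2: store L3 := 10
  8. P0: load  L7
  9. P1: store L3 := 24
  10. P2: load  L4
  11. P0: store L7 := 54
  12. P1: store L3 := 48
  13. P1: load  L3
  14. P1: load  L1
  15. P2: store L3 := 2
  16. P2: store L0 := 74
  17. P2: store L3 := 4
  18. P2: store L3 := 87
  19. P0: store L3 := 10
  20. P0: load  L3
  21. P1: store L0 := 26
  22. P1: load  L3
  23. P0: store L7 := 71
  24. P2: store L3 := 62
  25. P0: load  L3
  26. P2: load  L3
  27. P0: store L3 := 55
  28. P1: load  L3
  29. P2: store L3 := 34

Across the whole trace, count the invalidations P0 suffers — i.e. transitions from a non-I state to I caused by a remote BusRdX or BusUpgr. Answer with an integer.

invalidations = 3

step 1: P2: load  L0  ⟶  IIE  (L0)  txn=BusRd  M[L0]=30
step 2: P2: load  L3  ⟶  IIE  (L3)  txn=BusRd  M[L3]=60
step 3: P2: store L3 := 86  ⟶  IIM  (L3)  txn=∅  M[L3]=60
step 4: P0: store L3 := 48  ⟶  MII  (L3)  txn=BusRdX+Flush  M[L3]=86
step 5: P1: load  L2  ⟶  IEI  (L2)  txn=BusRd  M[L2]=50
step 6: P0: load  L3  ⟶  MII  (L3)  txn=∅  M[L3]=86
step 7: P2: store L3 := 10  ⟶  IIM  (L3)  txn=BusRdX+Flush  M[L3]=48
step 8: P0: load  L7  ⟶  EII  (L7)  txn=BusRd  M[L7]=20
step 9: P1: store L3 := 24  ⟶  IMI  (L3)  txn=BusRdX+Flush  M[L3]=10
step 10: P2: load  L4  ⟶  IIE  (L4)  txn=BusRd  M[L4]=10
step 11: P0: store L7 := 54  ⟶  MII  (L7)  txn=∅  M[L7]=20
step 12: P1: store L3 := 48  ⟶  IMI  (L3)  txn=∅  M[L3]=10
step 13: P1: load  L3  ⟶  IMI  (L3)  txn=∅  M[L3]=10
step 14: P1: load  L1  ⟶  IEI  (L1)  txn=BusRd  M[L1]=90
step 15: P2: store L3 := 2  ⟶  IIM  (L3)  txn=BusRdX+Flush  M[L3]=48
step 16: P2: store L0 := 74  ⟶  IIM  (L0)  txn=∅  M[L0]=30
step 17: P2: store L3 := 4  ⟶  IIM  (L3)  txn=∅  M[L3]=48
step 18: P2: store L3 := 87  ⟶  IIM  (L3)  txn=∅  M[L3]=48
step 19: P0: store L3 := 10  ⟶  MII  (L3)  txn=BusRdX+Flush  M[L3]=87
step 20: P0: load  L3  ⟶  MII  (L3)  txn=∅  M[L3]=87
step 21: P1: store L0 := 26  ⟶  IMI  (L0)  txn=BusRdX+Flush  M[L0]=74
step 22: P1: load  L3  ⟶  SSI  (L3)  txn=BusRd+Flush  M[L3]=10
step 23: P0: store L7 := 71  ⟶  MII  (L7)  txn=∅  M[L7]=20
step 24: P2: store L3 := 62  ⟶  IIM  (L3)  txn=BusRdX  M[L3]=10
step 25: P0: load  L3  ⟶  SIS  (L3)  txn=BusRd+Flush  M[L3]=62
step 26: P2: load  L3  ⟶  SIS  (L3)  txn=∅  M[L3]=62
step 27: P0: store L3 := 55  ⟶  MII  (L3)  txn=BusUpgr  M[L3]=62
step 28: P1: load  L3  ⟶  SSI  (L3)  txn=BusRd+Flush  M[L3]=55
step 29: P2: store L3 := 34  ⟶  IIM  (L3)  txn=BusRdX  M[L3]=55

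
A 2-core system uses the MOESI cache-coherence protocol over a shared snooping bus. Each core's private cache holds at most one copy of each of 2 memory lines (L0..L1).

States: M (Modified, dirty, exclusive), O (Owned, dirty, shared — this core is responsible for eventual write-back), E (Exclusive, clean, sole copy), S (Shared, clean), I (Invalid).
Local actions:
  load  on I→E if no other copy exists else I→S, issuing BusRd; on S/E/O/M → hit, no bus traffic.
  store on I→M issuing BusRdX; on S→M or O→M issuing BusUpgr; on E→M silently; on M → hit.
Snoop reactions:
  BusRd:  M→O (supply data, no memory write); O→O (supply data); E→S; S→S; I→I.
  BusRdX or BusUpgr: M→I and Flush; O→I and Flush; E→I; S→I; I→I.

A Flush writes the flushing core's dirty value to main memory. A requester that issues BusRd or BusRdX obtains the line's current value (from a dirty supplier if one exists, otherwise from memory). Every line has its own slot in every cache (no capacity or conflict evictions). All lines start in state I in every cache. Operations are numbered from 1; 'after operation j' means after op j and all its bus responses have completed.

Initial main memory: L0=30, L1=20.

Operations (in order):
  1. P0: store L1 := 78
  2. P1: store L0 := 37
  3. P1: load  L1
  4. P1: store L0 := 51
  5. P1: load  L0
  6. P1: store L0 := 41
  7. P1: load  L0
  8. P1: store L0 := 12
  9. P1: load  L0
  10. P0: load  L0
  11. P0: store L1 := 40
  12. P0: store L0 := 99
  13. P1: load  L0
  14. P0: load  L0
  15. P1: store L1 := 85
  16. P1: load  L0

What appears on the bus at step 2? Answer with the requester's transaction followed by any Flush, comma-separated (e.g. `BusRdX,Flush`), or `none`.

[1] P0: store L1 := 78 | P0:M(78), P1:I | bus: BusRdX
[2] P1: store L0 := 37 | P0:I, P1:M(37) | bus: BusRdX
[3] P1: load  L1 | P0:O(78), P1:S(78) | bus: BusRd
[4] P1: store L0 := 51 | P0:I, P1:M(51) | bus: none
[5] P1: load  L0 | P0:I, P1:M(51) | bus: none
[6] P1: store L0 := 41 | P0:I, P1:M(41) | bus: none
[7] P1: load  L0 | P0:I, P1:M(41) | bus: none
[8] P1: store L0 := 12 | P0:I, P1:M(12) | bus: none
[9] P1: load  L0 | P0:I, P1:M(12) | bus: none
[10] P0: load  L0 | P0:S(12), P1:O(12) | bus: BusRd
[11] P0: store L1 := 40 | P0:M(40), P1:I | bus: BusUpgr
[12] P0: store L0 := 99 | P0:M(99), P1:I | bus: BusUpgr,Flush
[13] P1: load  L0 | P0:O(99), P1:S(99) | bus: BusRd
[14] P0: load  L0 | P0:O(99), P1:S(99) | bus: none
[15] P1: store L1 := 85 | P0:I, P1:M(85) | bus: BusRdX,Flush
[16] P1: load  L0 | P0:O(99), P1:S(99) | bus: none

bus = BusRdX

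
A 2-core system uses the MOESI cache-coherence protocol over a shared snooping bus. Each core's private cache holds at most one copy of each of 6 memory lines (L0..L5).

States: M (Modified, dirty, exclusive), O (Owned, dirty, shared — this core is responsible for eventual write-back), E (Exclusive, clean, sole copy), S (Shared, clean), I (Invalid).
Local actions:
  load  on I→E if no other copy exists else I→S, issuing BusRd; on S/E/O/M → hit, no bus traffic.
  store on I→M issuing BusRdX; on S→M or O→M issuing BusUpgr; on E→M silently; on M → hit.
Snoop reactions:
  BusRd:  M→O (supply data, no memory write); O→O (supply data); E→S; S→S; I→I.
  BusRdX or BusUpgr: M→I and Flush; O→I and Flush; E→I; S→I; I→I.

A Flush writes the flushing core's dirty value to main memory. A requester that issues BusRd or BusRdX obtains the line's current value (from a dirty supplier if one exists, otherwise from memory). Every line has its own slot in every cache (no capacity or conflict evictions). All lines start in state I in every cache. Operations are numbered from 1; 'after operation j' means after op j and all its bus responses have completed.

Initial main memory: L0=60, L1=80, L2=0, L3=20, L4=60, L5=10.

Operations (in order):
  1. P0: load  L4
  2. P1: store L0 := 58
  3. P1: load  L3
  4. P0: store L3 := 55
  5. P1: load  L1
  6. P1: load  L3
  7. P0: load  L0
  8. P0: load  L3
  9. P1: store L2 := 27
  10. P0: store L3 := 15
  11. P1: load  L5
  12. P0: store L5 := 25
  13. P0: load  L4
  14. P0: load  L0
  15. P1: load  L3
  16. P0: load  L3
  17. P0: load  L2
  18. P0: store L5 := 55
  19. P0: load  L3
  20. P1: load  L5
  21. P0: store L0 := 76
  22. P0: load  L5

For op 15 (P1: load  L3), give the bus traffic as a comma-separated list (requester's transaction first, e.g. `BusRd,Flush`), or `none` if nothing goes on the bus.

[1] P0: load  L4 | P0:E(60), P1:I | bus: BusRd
[2] P1: store L0 := 58 | P0:I, P1:M(58) | bus: BusRdX
[3] P1: load  L3 | P0:I, P1:E(20) | bus: BusRd
[4] P0: store L3 := 55 | P0:M(55), P1:I | bus: BusRdX
[5] P1: load  L1 | P0:I, P1:E(80) | bus: BusRd
[6] P1: load  L3 | P0:O(55), P1:S(55) | bus: BusRd
[7] P0: load  L0 | P0:S(58), P1:O(58) | bus: BusRd
[8] P0: load  L3 | P0:O(55), P1:S(55) | bus: none
[9] P1: store L2 := 27 | P0:I, P1:M(27) | bus: BusRdX
[10] P0: store L3 := 15 | P0:M(15), P1:I | bus: BusUpgr
[11] P1: load  L5 | P0:I, P1:E(10) | bus: BusRd
[12] P0: store L5 := 25 | P0:M(25), P1:I | bus: BusRdX
[13] P0: load  L4 | P0:E(60), P1:I | bus: none
[14] P0: load  L0 | P0:S(58), P1:O(58) | bus: none
[15] P1: load  L3 | P0:O(15), P1:S(15) | bus: BusRd
[16] P0: load  L3 | P0:O(15), P1:S(15) | bus: none
[17] P0: load  L2 | P0:S(27), P1:O(27) | bus: BusRd
[18] P0: store L5 := 55 | P0:M(55), P1:I | bus: none
[19] P0: load  L3 | P0:O(15), P1:S(15) | bus: none
[20] P1: load  L5 | P0:O(55), P1:S(55) | bus: BusRd
[21] P0: store L0 := 76 | P0:M(76), P1:I | bus: BusUpgr,Flush
[22] P0: load  L5 | P0:O(55), P1:S(55) | bus: none

bus = BusRd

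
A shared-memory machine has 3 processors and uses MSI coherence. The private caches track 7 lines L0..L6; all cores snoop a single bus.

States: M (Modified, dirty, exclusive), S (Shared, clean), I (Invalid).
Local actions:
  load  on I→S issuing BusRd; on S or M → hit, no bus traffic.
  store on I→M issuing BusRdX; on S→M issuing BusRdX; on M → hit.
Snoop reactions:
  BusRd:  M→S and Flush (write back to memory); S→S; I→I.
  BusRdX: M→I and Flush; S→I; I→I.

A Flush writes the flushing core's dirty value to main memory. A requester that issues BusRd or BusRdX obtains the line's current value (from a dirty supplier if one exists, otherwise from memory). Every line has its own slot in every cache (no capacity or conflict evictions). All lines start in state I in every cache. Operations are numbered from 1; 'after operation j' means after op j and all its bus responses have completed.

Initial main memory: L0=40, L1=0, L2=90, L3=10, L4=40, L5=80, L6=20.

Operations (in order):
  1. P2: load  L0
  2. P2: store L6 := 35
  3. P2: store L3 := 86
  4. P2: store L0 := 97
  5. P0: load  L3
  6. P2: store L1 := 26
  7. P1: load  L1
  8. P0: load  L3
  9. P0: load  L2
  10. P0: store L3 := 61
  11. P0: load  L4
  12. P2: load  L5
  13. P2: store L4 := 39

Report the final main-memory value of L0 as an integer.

[1] P2: load  L0 | P0:I, P1:I, P2:S(40) | bus: BusRd
[2] P2: store L6 := 35 | P0:I, P1:I, P2:M(35) | bus: BusRdX
[3] P2: store L3 := 86 | P0:I, P1:I, P2:M(86) | bus: BusRdX
[4] P2: store L0 := 97 | P0:I, P1:I, P2:M(97) | bus: BusRdX
[5] P0: load  L3 | P0:S(86), P1:I, P2:S(86) | bus: BusRd,Flush
[6] P2: store L1 := 26 | P0:I, P1:I, P2:M(26) | bus: BusRdX
[7] P1: load  L1 | P0:I, P1:S(26), P2:S(26) | bus: BusRd,Flush
[8] P0: load  L3 | P0:S(86), P1:I, P2:S(86) | bus: none
[9] P0: load  L2 | P0:S(90), P1:I, P2:I | bus: BusRd
[10] P0: store L3 := 61 | P0:M(61), P1:I, P2:I | bus: BusRdX
[11] P0: load  L4 | P0:S(40), P1:I, P2:I | bus: BusRd
[12] P2: load  L5 | P0:I, P1:I, P2:S(80) | bus: BusRd
[13] P2: store L4 := 39 | P0:I, P1:I, P2:M(39) | bus: BusRdX

memory[L0] = 40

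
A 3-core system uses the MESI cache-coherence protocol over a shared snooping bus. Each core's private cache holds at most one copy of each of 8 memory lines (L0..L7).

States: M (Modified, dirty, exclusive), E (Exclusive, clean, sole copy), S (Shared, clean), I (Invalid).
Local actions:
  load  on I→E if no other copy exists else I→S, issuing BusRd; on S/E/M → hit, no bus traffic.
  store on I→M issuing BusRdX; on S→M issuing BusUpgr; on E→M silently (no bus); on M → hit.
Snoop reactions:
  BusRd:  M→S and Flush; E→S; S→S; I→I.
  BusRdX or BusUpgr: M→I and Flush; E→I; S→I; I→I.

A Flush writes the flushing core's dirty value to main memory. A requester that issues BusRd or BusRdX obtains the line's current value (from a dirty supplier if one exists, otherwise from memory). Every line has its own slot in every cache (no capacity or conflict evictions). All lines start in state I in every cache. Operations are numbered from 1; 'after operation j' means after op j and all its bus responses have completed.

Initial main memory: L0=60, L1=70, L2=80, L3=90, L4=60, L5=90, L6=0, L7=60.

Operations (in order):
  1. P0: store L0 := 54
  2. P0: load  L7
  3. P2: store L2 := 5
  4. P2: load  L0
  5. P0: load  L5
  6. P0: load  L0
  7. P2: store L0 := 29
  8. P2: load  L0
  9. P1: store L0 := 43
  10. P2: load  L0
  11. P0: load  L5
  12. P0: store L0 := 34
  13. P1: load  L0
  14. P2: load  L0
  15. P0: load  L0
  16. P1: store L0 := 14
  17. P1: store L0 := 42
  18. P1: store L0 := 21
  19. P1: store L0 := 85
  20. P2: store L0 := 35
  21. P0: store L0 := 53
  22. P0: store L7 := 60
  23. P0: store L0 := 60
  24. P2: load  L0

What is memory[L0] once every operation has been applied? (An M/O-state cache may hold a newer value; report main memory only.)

memory[L0] = 60

  op1 P0: store L0 := 54 → M/I/I on L0; bus BusRdX; mem=60
  op2 P0: load  L7 → E/I/I on L7; bus BusRd; mem=60
  op3 P2: store L2 := 5 → I/I/M on L2; bus BusRdX; mem=80
  op4 P2: load  L0 → S/I/S on L0; bus BusRd Flush; mem=54
  op5 P0: load  L5 → E/I/I on L5; bus BusRd; mem=90
  op6 P0: load  L0 → S/I/S on L0; bus (none); mem=54
  op7 P2: store L0 := 29 → I/I/M on L0; bus BusUpgr; mem=54
  op8 P2: load  L0 → I/I/M on L0; bus (none); mem=54
  op9 P1: store L0 := 43 → I/M/I on L0; bus BusRdX Flush; mem=29
  op10 P2: load  L0 → I/S/S on L0; bus BusRd Flush; mem=43
  op11 P0: load  L5 → E/I/I on L5; bus (none); mem=90
  op12 P0: store L0 := 34 → M/I/I on L0; bus BusRdX; mem=43
  op13 P1: load  L0 → S/S/I on L0; bus BusRd Flush; mem=34
  op14 P2: load  L0 → S/S/S on L0; bus BusRd; mem=34
  op15 P0: load  L0 → S/S/S on L0; bus (none); mem=34
  op16 P1: store L0 := 14 → I/M/I on L0; bus BusUpgr; mem=34
  op17 P1: store L0 := 42 → I/M/I on L0; bus (none); mem=34
  op18 P1: store L0 := 21 → I/M/I on L0; bus (none); mem=34
  op19 P1: store L0 := 85 → I/M/I on L0; bus (none); mem=34
  op20 P2: store L0 := 35 → I/I/M on L0; bus BusRdX Flush; mem=85
  op21 P0: store L0 := 53 → M/I/I on L0; bus BusRdX Flush; mem=35
  op22 P0: store L7 := 60 → M/I/I on L7; bus (none); mem=60
  op23 P0: store L0 := 60 → M/I/I on L0; bus (none); mem=35
  op24 P2: load  L0 → S/I/S on L0; bus BusRd Flush; mem=60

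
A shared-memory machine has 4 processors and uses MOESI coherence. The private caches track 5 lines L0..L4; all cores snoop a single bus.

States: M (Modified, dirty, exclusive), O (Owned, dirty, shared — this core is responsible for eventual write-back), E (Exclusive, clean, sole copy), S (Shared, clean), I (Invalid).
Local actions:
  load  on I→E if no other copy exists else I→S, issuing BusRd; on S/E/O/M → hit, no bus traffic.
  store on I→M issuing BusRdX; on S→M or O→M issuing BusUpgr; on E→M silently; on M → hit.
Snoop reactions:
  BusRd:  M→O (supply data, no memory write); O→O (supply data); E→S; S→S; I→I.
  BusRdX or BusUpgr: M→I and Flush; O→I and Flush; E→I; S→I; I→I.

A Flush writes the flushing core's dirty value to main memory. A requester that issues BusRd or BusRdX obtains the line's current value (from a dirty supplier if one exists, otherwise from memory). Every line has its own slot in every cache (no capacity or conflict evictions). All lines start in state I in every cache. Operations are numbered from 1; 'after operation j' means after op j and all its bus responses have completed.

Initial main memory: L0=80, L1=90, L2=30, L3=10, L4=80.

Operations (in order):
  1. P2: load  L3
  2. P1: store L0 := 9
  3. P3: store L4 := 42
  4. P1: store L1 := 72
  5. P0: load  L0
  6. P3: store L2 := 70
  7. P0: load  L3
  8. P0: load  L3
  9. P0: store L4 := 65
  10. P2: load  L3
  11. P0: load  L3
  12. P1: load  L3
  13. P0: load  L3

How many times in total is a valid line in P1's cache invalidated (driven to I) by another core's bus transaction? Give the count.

invalidations = 0

[1] P2: load  L3 | P0:I, P1:I, P2:E(10), P3:I | bus: BusRd
[2] P1: store L0 := 9 | P0:I, P1:M(9), P2:I, P3:I | bus: BusRdX
[3] P3: store L4 := 42 | P0:I, P1:I, P2:I, P3:M(42) | bus: BusRdX
[4] P1: store L1 := 72 | P0:I, P1:M(72), P2:I, P3:I | bus: BusRdX
[5] P0: load  L0 | P0:S(9), P1:O(9), P2:I, P3:I | bus: BusRd
[6] P3: store L2 := 70 | P0:I, P1:I, P2:I, P3:M(70) | bus: BusRdX
[7] P0: load  L3 | P0:S(10), P1:I, P2:S(10), P3:I | bus: BusRd
[8] P0: load  L3 | P0:S(10), P1:I, P2:S(10), P3:I | bus: none
[9] P0: store L4 := 65 | P0:M(65), P1:I, P2:I, P3:I | bus: BusRdX,Flush
[10] P2: load  L3 | P0:S(10), P1:I, P2:S(10), P3:I | bus: none
[11] P0: load  L3 | P0:S(10), P1:I, P2:S(10), P3:I | bus: none
[12] P1: load  L3 | P0:S(10), P1:S(10), P2:S(10), P3:I | bus: BusRd
[13] P0: load  L3 | P0:S(10), P1:S(10), P2:S(10), P3:I | bus: none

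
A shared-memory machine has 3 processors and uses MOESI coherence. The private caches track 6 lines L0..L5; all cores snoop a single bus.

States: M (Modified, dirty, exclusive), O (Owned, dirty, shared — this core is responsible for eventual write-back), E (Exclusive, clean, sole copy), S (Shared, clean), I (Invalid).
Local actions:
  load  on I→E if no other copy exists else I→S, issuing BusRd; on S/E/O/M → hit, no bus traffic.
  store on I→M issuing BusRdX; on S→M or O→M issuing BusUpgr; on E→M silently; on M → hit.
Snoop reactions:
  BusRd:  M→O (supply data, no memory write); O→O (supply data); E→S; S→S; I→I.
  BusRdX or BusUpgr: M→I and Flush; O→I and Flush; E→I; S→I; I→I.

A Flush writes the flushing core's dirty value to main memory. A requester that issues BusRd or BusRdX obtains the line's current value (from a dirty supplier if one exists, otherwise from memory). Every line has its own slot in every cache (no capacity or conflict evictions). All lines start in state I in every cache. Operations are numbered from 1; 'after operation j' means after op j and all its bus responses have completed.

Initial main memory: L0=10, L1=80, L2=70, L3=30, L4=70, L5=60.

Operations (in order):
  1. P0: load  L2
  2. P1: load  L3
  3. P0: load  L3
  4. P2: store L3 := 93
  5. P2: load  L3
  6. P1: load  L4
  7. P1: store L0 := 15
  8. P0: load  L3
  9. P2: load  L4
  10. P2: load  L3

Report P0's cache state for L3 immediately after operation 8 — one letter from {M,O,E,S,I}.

state = S

[1] P0: load  L2 | P0:E(70), P1:I, P2:I | bus: BusRd
[2] P1: load  L3 | P0:I, P1:E(30), P2:I | bus: BusRd
[3] P0: load  L3 | P0:S(30), P1:S(30), P2:I | bus: BusRd
[4] P2: store L3 := 93 | P0:I, P1:I, P2:M(93) | bus: BusRdX
[5] P2: load  L3 | P0:I, P1:I, P2:M(93) | bus: none
[6] P1: load  L4 | P0:I, P1:E(70), P2:I | bus: BusRd
[7] P1: store L0 := 15 | P0:I, P1:M(15), P2:I | bus: BusRdX
[8] P0: load  L3 | P0:S(93), P1:I, P2:O(93) | bus: BusRd
[9] P2: load  L4 | P0:I, P1:S(70), P2:S(70) | bus: BusRd
[10] P2: load  L3 | P0:S(93), P1:I, P2:O(93) | bus: none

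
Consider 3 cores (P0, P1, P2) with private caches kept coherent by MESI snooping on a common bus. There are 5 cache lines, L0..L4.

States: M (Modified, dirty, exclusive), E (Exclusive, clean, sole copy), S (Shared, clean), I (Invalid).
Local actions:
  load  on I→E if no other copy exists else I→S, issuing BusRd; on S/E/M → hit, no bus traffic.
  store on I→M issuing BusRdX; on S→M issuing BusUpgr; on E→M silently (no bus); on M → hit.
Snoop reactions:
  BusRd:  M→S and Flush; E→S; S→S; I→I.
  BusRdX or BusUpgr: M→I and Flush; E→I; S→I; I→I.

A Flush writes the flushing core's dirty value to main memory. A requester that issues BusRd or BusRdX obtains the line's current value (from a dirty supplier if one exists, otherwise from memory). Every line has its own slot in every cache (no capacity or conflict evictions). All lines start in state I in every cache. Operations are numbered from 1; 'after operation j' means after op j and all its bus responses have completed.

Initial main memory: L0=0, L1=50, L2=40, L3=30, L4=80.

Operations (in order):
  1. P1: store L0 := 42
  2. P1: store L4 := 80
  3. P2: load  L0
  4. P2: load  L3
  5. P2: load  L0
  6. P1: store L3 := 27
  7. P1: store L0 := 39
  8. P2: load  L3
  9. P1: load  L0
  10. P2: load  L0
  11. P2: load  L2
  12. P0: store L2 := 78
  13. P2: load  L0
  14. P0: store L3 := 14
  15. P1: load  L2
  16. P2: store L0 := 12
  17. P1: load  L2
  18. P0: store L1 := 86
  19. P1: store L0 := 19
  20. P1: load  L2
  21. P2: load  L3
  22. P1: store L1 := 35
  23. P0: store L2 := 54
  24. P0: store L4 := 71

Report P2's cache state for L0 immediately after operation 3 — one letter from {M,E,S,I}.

  op1 P1: store L0 := 42 → I/M/I on L0; bus BusRdX; mem=0
  op2 P1: store L4 := 80 → I/M/I on L4; bus BusRdX; mem=80
  op3 P2: load  L0 → I/S/S on L0; bus BusRd Flush; mem=42
  op4 P2: load  L3 → I/I/E on L3; bus BusRd; mem=30
  op5 P2: load  L0 → I/S/S on L0; bus (none); mem=42
  op6 P1: store L3 := 27 → I/M/I on L3; bus BusRdX; mem=30
  op7 P1: store L0 := 39 → I/M/I on L0; bus BusUpgr; mem=42
  op8 P2: load  L3 → I/S/S on L3; bus BusRd Flush; mem=27
  op9 P1: load  L0 → I/M/I on L0; bus (none); mem=42
  op10 P2: load  L0 → I/S/S on L0; bus BusRd Flush; mem=39
  op11 P2: load  L2 → I/I/E on L2; bus BusRd; mem=40
  op12 P0: store L2 := 78 → M/I/I on L2; bus BusRdX; mem=40
  op13 P2: load  L0 → I/S/S on L0; bus (none); mem=39
  op14 P0: store L3 := 14 → M/I/I on L3; bus BusRdX; mem=27
  op15 P1: load  L2 → S/S/I on L2; bus BusRd Flush; mem=78
  op16 P2: store L0 := 12 → I/I/M on L0; bus BusUpgr; mem=39
  op17 P1: load  L2 → S/S/I on L2; bus (none); mem=78
  op18 P0: store L1 := 86 → M/I/I on L1; bus BusRdX; mem=50
  op19 P1: store L0 := 19 → I/M/I on L0; bus BusRdX Flush; mem=12
  op20 P1: load  L2 → S/S/I on L2; bus (none); mem=78
  op21 P2: load  L3 → S/I/S on L3; bus BusRd Flush; mem=14
  op22 P1: store L1 := 35 → I/M/I on L1; bus BusRdX Flush; mem=86
  op23 P0: store L2 := 54 → M/I/I on L2; bus BusUpgr; mem=78
  op24 P0: store L4 := 71 → M/I/I on L4; bus BusRdX Flush; mem=80

state = S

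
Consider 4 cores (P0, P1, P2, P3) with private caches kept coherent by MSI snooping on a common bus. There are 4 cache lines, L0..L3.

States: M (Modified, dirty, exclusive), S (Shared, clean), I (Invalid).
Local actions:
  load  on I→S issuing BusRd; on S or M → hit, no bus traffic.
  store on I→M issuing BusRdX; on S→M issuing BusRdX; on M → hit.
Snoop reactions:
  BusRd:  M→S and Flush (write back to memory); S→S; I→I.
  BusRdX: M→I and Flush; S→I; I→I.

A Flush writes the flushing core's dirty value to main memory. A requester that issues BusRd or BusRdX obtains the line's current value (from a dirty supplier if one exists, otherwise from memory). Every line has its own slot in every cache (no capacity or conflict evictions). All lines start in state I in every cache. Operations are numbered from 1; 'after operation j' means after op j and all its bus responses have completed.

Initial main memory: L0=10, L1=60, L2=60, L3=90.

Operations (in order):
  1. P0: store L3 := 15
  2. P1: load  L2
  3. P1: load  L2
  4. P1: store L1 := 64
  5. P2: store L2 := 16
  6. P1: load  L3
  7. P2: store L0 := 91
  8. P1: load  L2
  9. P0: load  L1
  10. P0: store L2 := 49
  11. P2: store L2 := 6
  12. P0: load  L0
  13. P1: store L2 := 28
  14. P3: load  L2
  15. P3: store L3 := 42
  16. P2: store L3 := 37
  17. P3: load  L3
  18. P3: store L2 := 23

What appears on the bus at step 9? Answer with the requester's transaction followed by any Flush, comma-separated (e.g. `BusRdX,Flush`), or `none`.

  op1 P0: store L3 := 15 → M/I/I/I on L3; bus BusRdX; mem=90
  op2 P1: load  L2 → I/S/I/I on L2; bus BusRd; mem=60
  op3 P1: load  L2 → I/S/I/I on L2; bus (none); mem=60
  op4 P1: store L1 := 64 → I/M/I/I on L1; bus BusRdX; mem=60
  op5 P2: store L2 := 16 → I/I/M/I on L2; bus BusRdX; mem=60
  op6 P1: load  L3 → S/S/I/I on L3; bus BusRd Flush; mem=15
  op7 P2: store L0 := 91 → I/I/M/I on L0; bus BusRdX; mem=10
  op8 P1: load  L2 → I/S/S/I on L2; bus BusRd Flush; mem=16
  op9 P0: load  L1 → S/S/I/I on L1; bus BusRd Flush; mem=64
  op10 P0: store L2 := 49 → M/I/I/I on L2; bus BusRdX; mem=16
  op11 P2: store L2 := 6 → I/I/M/I on L2; bus BusRdX Flush; mem=49
  op12 P0: load  L0 → S/I/S/I on L0; bus BusRd Flush; mem=91
  op13 P1: store L2 := 28 → I/M/I/I on L2; bus BusRdX Flush; mem=6
  op14 P3: load  L2 → I/S/I/S on L2; bus BusRd Flush; mem=28
  op15 P3: store L3 := 42 → I/I/I/M on L3; bus BusRdX; mem=15
  op16 P2: store L3 := 37 → I/I/M/I on L3; bus BusRdX Flush; mem=42
  op17 P3: load  L3 → I/I/S/S on L3; bus BusRd Flush; mem=37
  op18 P3: store L2 := 23 → I/I/I/M on L2; bus BusRdX; mem=28

bus = BusRd,Flush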